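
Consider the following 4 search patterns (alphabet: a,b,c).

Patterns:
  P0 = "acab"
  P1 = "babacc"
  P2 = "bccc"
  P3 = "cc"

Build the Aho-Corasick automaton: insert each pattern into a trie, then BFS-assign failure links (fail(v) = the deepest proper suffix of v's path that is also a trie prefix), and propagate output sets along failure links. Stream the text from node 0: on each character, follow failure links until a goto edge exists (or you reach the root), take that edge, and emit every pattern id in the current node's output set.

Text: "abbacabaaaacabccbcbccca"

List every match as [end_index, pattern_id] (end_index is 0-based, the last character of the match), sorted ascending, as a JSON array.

Build automaton:
Trie (insert patterns):
  0='ε' goto a→1 b→5 c→14
  1='a' goto c→2
  2='ac' goto a→3
  3='aca' goto b→4
  4='acab' goto ·  [P0 ends]
  5='b' goto a→6 c→11
  6='ba' goto b→7
  7='bab' goto a→8
  8='baba' goto c→9
  9='babac' goto c→10
  10='babacc' goto ·  [P1 ends]
  11='bc' goto c→12
  12='bcc' goto c→13
  13='bccc' goto ·  [P2 ends]
  14='c' goto c→15
  15='cc' goto ·  [P3 ends]

Failure links (BFS by depth):
  fail(1) 'a': from fail(0)=0 chase 'a': 0 ⇒ 0;  out=∅∪out(0)=∅
  fail(5) 'b': from fail(0)=0 chase 'b': 0 ⇒ 0;  out=∅∪out(0)=∅
  fail(14) 'c': from fail(0)=0 chase 'c': 0 ⇒ 0;  out=∅∪out(0)=∅
  fail(2) 'ac': from fail(1)=0 chase 'c': 0 ⇒ 14;  out=∅∪out(14)=∅
  fail(6) 'ba': from fail(5)=0 chase 'a': 0 ⇒ 1;  out=∅∪out(1)=∅
  fail(11) 'bc': from fail(5)=0 chase 'c': 0 ⇒ 14;  out=∅∪out(14)=∅
  fail(15) 'cc': from fail(14)=0 chase 'c': 0 ⇒ 14;  out={3}∪out(14)={3}
  fail(3) 'aca': from fail(2)=14 chase 'a': 14→0 ⇒ 1;  out=∅∪out(1)=∅
  fail(7) 'bab': from fail(6)=1 chase 'b': 1→0 ⇒ 5;  out=∅∪out(5)=∅
  fail(12) 'bcc': from fail(11)=14 chase 'c': 14 ⇒ 15;  out=∅∪out(15)={3}
  fail(4) 'acab': from fail(3)=1 chase 'b': 1→0 ⇒ 5;  out={0}∪out(5)={0}
  fail(8) 'baba': from fail(7)=5 chase 'a': 5 ⇒ 6;  out=∅∪out(6)=∅
  fail(13) 'bccc': from fail(12)=15 chase 'c': 15→14 ⇒ 15;  out={2}∪out(15)={2,3}
  fail(9) 'babac': from fail(8)=6 chase 'c': 6→1 ⇒ 2;  out=∅∪out(2)=∅
  fail(10) 'babacc': from fail(9)=2 chase 'c': 2→14 ⇒ 15;  out={1}∪out(15)={1,3}

Run:
i=0 'a': node 0→1
i=1 'b': node 1→5 (fail-walked)
i=2 'b': node 5→5 (fail-walked)
i=3 'a': node 5→6
i=4 'c': node 6→2 (fail-walked)
i=5 'a': node 2→3
i=6 'b': node 3→4  ** P0@[3:6]
i=7 'a': node 4→6 (fail-walked)
i=8 'a': node 6→1 (fail-walked)
i=9 'a': node 1→1 (fail-walked)
i=10 'a': node 1→1 (fail-walked)
i=11 'c': node 1→2
i=12 'a': node 2→3
i=13 'b': node 3→4  ** P0@[10:13]
i=14 'c': node 4→11 (fail-walked)
i=15 'c': node 11→12  ** P3@[14:15]
i=16 'b': node 12→5 (fail-walked)
i=17 'c': node 5→11
i=18 'b': node 11→5 (fail-walked)
i=19 'c': node 5→11
i=20 'c': node 11→12  ** P3@[19:20]
i=21 'c': node 12→13  ** P2@[18:21],P3@[20:21]
i=22 'a': node 13→1 (fail-walked)

Result: [[6,0],[13,0],[15,3],[20,3],[21,2],[21,3]]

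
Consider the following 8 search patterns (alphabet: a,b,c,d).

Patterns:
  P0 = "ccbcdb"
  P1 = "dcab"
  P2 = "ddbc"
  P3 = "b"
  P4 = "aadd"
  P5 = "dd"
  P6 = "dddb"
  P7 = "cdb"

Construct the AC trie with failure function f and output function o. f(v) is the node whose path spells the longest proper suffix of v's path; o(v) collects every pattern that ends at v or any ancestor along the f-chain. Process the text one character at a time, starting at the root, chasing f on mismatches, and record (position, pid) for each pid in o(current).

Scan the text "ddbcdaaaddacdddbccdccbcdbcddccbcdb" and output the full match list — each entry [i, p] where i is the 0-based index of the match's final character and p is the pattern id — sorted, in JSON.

Build:
Trie (insert patterns):
  0='ε' goto a→15 b→14 c→1 d→7
  1='c' goto c→2 d→21
  2='cc' goto b→3
  3='ccb' goto c→4
  4='ccbc' goto d→5
  5='ccbcd' goto b→6
  6='ccbcdb' goto ·  ←P0
  7='d' goto c→8 d→11
  8='dc' goto a→9
  9='dca' goto b→10
  10='dcab' goto ·  ←P1
  11='dd' goto b→12 d→19  ←P5
  12='ddb' goto c→13
  13='ddbc' goto ·  ←P2
  14='b' goto ·  ←P3
  15='a' goto a→16
  16='aa' goto d→17
  17='aad' goto d→18
  18='aadd' goto ·  ←P4
  19='ddd' goto b→20
  20='dddb' goto ·  ←P6
  21='cd' goto b→22
  22='cdb' goto ·  ←P7

Failure links (BFS by depth):
  fail(1) 'c': from fail(0)=0 chase 'c': 0 ⇒ 0;  out=∅∪out(0)=∅
  fail(7) 'd': from fail(0)=0 chase 'd': 0 ⇒ 0;  out=∅∪out(0)=∅
  fail(14) 'b': from fail(0)=0 chase 'b': 0 ⇒ 0;  out={3}∪out(0)={3}
  fail(15) 'a': from fail(0)=0 chase 'a': 0 ⇒ 0;  out=∅∪out(0)=∅
  fail(2) 'cc': from fail(1)=0 chase 'c': 0 ⇒ 1;  out=∅∪out(1)=∅
  fail(8) 'dc': from fail(7)=0 chase 'c': 0 ⇒ 1;  out=∅∪out(1)=∅
  fail(11) 'dd': from fail(7)=0 chase 'd': 0 ⇒ 7;  out={5}∪out(7)={5}
  fail(16) 'aa': from fail(15)=0 chase 'a': 0 ⇒ 15;  out=∅∪out(15)=∅
  fail(21) 'cd': from fail(1)=0 chase 'd': 0 ⇒ 7;  out=∅∪out(7)=∅
  fail(3) 'ccb': from fail(2)=1 chase 'b': 1→0 ⇒ 14;  out=∅∪out(14)={3}
  fail(9) 'dca': from fail(8)=1 chase 'a': 1→0 ⇒ 15;  out=∅∪out(15)=∅
  fail(12) 'ddb': from fail(11)=7 chase 'b': 7→0 ⇒ 14;  out=∅∪out(14)={3}
  fail(17) 'aad': from fail(16)=15 chase 'd': 15→0 ⇒ 7;  out=∅∪out(7)=∅
  fail(19) 'ddd': from fail(11)=7 chase 'd': 7 ⇒ 11;  out=∅∪out(11)={5}
  fail(22) 'cdb': from fail(21)=7 chase 'b': 7→0 ⇒ 14;  out={7}∪out(14)={3,7}
  fail(4) 'ccbc': from fail(3)=14 chase 'c': 14→0 ⇒ 1;  out=∅∪out(1)=∅
  fail(10) 'dcab': from fail(9)=15 chase 'b': 15→0 ⇒ 14;  out={1}∪out(14)={1,3}
  fail(13) 'ddbc': from fail(12)=14 chase 'c': 14→0 ⇒ 1;  out={2}∪out(1)={2}
  fail(18) 'aadd': from fail(17)=7 chase 'd': 7 ⇒ 11;  out={4}∪out(11)={4,5}
  fail(20) 'dddb': from fail(19)=11 chase 'b': 11 ⇒ 12;  out={6}∪out(12)={3,6}
  fail(5) 'ccbcd': from fail(4)=1 chase 'd': 1 ⇒ 21;  out=∅∪out(21)=∅
  fail(6) 'ccbcdb': from fail(5)=21 chase 'b': 21 ⇒ 22;  out={0}∪out(22)={0,3,7}

Scan:
i=0 'd': node 0→7
i=1 'd': node 7→11  → match P5@[0:1]
i=2 'b': node 11→12  → match P3@[2:2]
i=3 'c': node 12→13  → match P2@[0:3]
i=4 'd': node 13→21 (via fail)
i=5 'a': node 21→15 (via fail)
i=6 'a': node 15→16
i=7 'a': node 16→16 (via fail)
i=8 'd': node 16→17
i=9 'd': node 17→18  → match P4@[6:9],P5@[8:9]
i=10 'a': node 18→15 (via fail)
i=11 'c': node 15→1 (via fail)
i=12 'd': node 1→21
i=13 'd': node 21→11 (via fail)  → match P5@[12:13]
i=14 'd': node 11→19  → match P5@[13:14]
i=15 'b': node 19→20  → match P3@[15:15],P6@[12:15]
i=16 'c': node 20→13 (via fail)  → match P2@[13:16]
i=17 'c': node 13→2 (via fail)
i=18 'd': node 2→21 (via fail)
i=19 'c': node 21→8 (via fail)
i=20 'c': node 8→2 (via fail)
i=21 'b': node 2→3  → match P3@[21:21]
i=22 'c': node 3→4
i=23 'd': node 4→5
i=24 'b': node 5→6  → match P0@[19:24],P3@[24:24],P7@[22:24]
i=25 'c': node 6→1 (via fail)
i=26 'd': node 1→21
i=27 'd': node 21→11 (via fail)  → match P5@[26:27]
i=28 'c': node 11→8 (via fail)
i=29 'c': node 8→2 (via fail)
i=30 'b': node 2→3  → match P3@[30:30]
i=31 'c': node 3→4
i=32 'd': node 4→5
i=33 'b': node 5→6  → match P0@[28:33],P3@[33:33],P7@[31:33]

Result: [[1,5],[2,3],[3,2],[9,4],[9,5],[13,5],[14,5],[15,3],[15,6],[16,2],[21,3],[24,0],[24,3],[24,7],[27,5],[30,3],[33,0],[33,3],[33,7]]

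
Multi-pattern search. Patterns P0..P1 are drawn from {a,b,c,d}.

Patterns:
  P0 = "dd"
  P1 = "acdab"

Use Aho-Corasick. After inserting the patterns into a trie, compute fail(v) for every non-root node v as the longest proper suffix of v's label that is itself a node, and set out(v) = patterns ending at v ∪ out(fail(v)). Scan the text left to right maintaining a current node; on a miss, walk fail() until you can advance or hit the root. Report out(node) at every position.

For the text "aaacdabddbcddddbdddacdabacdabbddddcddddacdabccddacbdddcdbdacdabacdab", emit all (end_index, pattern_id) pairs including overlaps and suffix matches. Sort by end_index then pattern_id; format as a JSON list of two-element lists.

Build:
Trie (insert patterns):
  0='ε' goto a→3 d→1
  1='d' goto d→2
  2='dd' goto ·  [P0 ends]
  3='a' goto c→4
  4='ac' goto d→5
  5='acd' goto a→6
  6='acda' goto b→7
  7='acdab' goto ·  [P1 ends]

Failure links (BFS by depth):
  n1('d'): parent n0 fail=0; on 'd' 0 → fail=0;  out ∅∪∅=∅
  n3('a'): parent n0 fail=0; on 'a' 0 → fail=0;  out ∅∪∅=∅
  n2('dd'): parent n1 fail=0; on 'd' 0 → fail=1;  out {0}∪∅={0}
  n4('ac'): parent n3 fail=0; on 'c' 0 → fail=0;  out ∅∪∅=∅
  n5('acd'): parent n4 fail=0; on 'd' 0 → fail=1;  out ∅∪∅=∅
  n6('acda'): parent n5 fail=1; on 'a' 1→0 → fail=3;  out ∅∪∅=∅
  n7('acdab'): parent n6 fail=3; on 'b' 3→0 → fail=0;  out {1}∪∅={1}

Scan:
i=0 'a': node 0→3
i=1 'a': node 3→3 (fail-walked)
i=2 'a': node 3→3 (fail-walked)
i=3 'c': node 3→4
i=4 'd': node 4→5
i=5 'a': node 5→6
i=6 'b': node 6→7  → match P1@[2:6]
i=7 'd': node 7→1 (fail-walked)
i=8 'd': node 1→2  → match P0@[7:8]
i=9 'b': node 2→0 (fail-walked)
i=10 'c': node 0→0
i=11 'd': node 0→1
i=12 'd': node 1→2  → match P0@[11:12]
i=13 'd': node 2→2 (fail-walked)  → match P0@[12:13]
i=14 'd': node 2→2 (fail-walked)  → match P0@[13:14]
i=15 'b': node 2→0 (fail-walked)
i=16 'd': node 0→1
i=17 'd': node 1→2  → match P0@[16:17]
i=18 'd': node 2→2 (fail-walked)  → match P0@[17:18]
i=19 'a': node 2→3 (fail-walked)
i=20 'c': node 3→4
i=21 'd': node 4→5
i=22 'a': node 5→6
i=23 'b': node 6→7  → match P1@[19:23]
i=24 'a': node 7→3 (fail-walked)
i=25 'c': node 3→4
i=26 'd': node 4→5
i=27 'a': node 5→6
i=28 'b': node 6→7  → match P1@[24:28]
i=29 'b': node 7→0 (fail-walked)
i=30 'd': node 0→1
i=31 'd': node 1→2  → match P0@[30:31]
i=32 'd': node 2→2 (fail-walked)  → match P0@[31:32]
i=33 'd': node 2→2 (fail-walked)  → match P0@[32:33]
i=34 'c': node 2→0 (fail-walked)
i=35 'd': node 0→1
i=36 'd': node 1→2  → match P0@[35:36]
i=37 'd': node 2→2 (fail-walked)  → match P0@[36:37]
i=38 'd': node 2→2 (fail-walked)  → match P0@[37:38]
i=39 'a': node 2→3 (fail-walked)
i=40 'c': node 3→4
i=41 'd': node 4→5
i=42 'a': node 5→6
i=43 'b': node 6→7  → match P1@[39:43]
i=44 'c': node 7→0 (fail-walked)
i=45 'c': node 0→0
i=46 'd': node 0→1
i=47 'd': node 1→2  → match P0@[46:47]
i=48 'a': node 2→3 (fail-walked)
i=49 'c': node 3→4
i=50 'b': node 4→0 (fail-walked)
i=51 'd': node 0→1
i=52 'd': node 1→2  → match P0@[51:52]
i=53 'd': node 2→2 (fail-walked)  → match P0@[52:53]
i=54 'c': node 2→0 (fail-walked)
i=55 'd': node 0→1
i=56 'b': node 1→0 (fail-walked)
i=57 'd': node 0→1
i=58 'a': node 1→3 (fail-walked)
i=59 'c': node 3→4
i=60 'd': node 4→5
i=61 'a': node 5→6
i=62 'b': node 6→7  → match P1@[58:62]
i=63 'a': node 7→3 (fail-walked)
i=64 'c': node 3→4
i=65 'd': node 4→5
i=66 'a': node 5→6
i=67 'b': node 6→7  → match P1@[63:67]

All matches (sorted): [[6,1],[8,0],[12,0],[13,0],[14,0],[17,0],[18,0],[23,1],[28,1],[31,0],[32,0],[33,0],[36,0],[37,0],[38,0],[43,1],[47,0],[52,0],[53,0],[62,1],[67,1]]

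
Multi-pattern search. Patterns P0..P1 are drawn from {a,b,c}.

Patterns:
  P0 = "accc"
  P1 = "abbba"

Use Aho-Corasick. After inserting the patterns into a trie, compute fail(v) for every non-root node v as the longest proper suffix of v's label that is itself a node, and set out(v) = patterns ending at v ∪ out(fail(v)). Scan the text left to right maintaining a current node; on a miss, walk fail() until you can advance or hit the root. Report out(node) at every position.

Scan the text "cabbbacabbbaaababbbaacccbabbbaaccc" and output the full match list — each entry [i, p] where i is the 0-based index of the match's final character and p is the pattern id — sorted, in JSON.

Build:
Trie (insert patterns):
  n0 'ε': a→1
  n1 'a': b→5 c→2
  n2 'ac': c→3
  n3 'acc': c→4
  n4 'accc': ·  [P0 ends]
  n5 'ab': b→6
  n6 'abb': b→7
  n7 'abbb': a→8
  n8 'abbba': ·  [P1 ends]

Failure links (BFS by depth):
  fail(1) 'a': from fail(0)=0 chase 'a': 0 ⇒ 0;  out=∅∪out(0)=∅
  fail(2) 'ac': from fail(1)=0 chase 'c': 0 ⇒ 0;  out=∅∪out(0)=∅
  fail(5) 'ab': from fail(1)=0 chase 'b': 0 ⇒ 0;  out=∅∪out(0)=∅
  fail(3) 'acc': from fail(2)=0 chase 'c': 0 ⇒ 0;  out=∅∪out(0)=∅
  fail(6) 'abb': from fail(5)=0 chase 'b': 0 ⇒ 0;  out=∅∪out(0)=∅
  fail(4) 'accc': from fail(3)=0 chase 'c': 0 ⇒ 0;  out={0}∪out(0)={0}
  fail(7) 'abbb': from fail(6)=0 chase 'b': 0 ⇒ 0;  out=∅∪out(0)=∅
  fail(8) 'abbba': from fail(7)=0 chase 'a': 0 ⇒ 1;  out={1}∪out(1)={1}

Text stream:
[0] read 'c'  n0⇒n0
[1] read 'a'  n0⇒n1
[2] read 'b'  n1⇒n5
[3] read 'b'  n5⇒n6
[4] read 'b'  n6⇒n7
[5] read 'a'  n7⇒n8  ** P1@[1:5]
[6] read 'c'  n8⇒n2 ·f
[7] read 'a'  n2⇒n1 ·f
[8] read 'b'  n1⇒n5
[9] read 'b'  n5⇒n6
[10] read 'b'  n6⇒n7
[11] read 'a'  n7⇒n8  ** P1@[7:11]
[12] read 'a'  n8⇒n1 ·f
[13] read 'a'  n1⇒n1 ·f
[14] read 'b'  n1⇒n5
[15] read 'a'  n5⇒n1 ·f
[16] read 'b'  n1⇒n5
[17] read 'b'  n5⇒n6
[18] read 'b'  n6⇒n7
[19] read 'a'  n7⇒n8  ** P1@[15:19]
[20] read 'a'  n8⇒n1 ·f
[21] read 'c'  n1⇒n2
[22] read 'c'  n2⇒n3
[23] read 'c'  n3⇒n4  ** P0@[20:23]
[24] read 'b'  n4⇒n0 ·f
[25] read 'a'  n0⇒n1
[26] read 'b'  n1⇒n5
[27] read 'b'  n5⇒n6
[28] read 'b'  n6⇒n7
[29] read 'a'  n7⇒n8  ** P1@[25:29]
[30] read 'a'  n8⇒n1 ·f
[31] read 'c'  n1⇒n2
[32] read 'c'  n2⇒n3
[33] read 'c'  n3⇒n4  ** P0@[30:33]

Result: [[5,1],[11,1],[19,1],[23,0],[29,1],[33,0]]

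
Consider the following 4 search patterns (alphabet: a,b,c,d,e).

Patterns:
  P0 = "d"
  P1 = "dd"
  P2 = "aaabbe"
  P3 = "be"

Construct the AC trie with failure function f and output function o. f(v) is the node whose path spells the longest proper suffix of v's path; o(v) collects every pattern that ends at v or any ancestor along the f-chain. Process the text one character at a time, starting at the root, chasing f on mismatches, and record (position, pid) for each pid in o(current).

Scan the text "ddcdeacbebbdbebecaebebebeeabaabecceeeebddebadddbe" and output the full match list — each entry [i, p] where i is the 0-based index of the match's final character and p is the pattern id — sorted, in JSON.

Build:
Trie (insert patterns):
  0='ε' goto a→3 b→9 d→1
  1='d' goto d→2  ←P0
  2='dd' goto ·  ←P1
  3='a' goto a→4
  4='aa' goto a→5
  5='aaa' goto b→6
  6='aaab' goto b→7
  7='aaabb' goto e→8
  8='aaabbe' goto ·  ←P2
  9='b' goto e→10
  10='be' goto ·  ←P3

Failure links (BFS by depth):
  fail(1) 'd': from fail(0)=0 chase 'd': 0 ⇒ 0;  out={0}∪out(0)={0}
  fail(3) 'a': from fail(0)=0 chase 'a': 0 ⇒ 0;  out=∅∪out(0)=∅
  fail(9) 'b': from fail(0)=0 chase 'b': 0 ⇒ 0;  out=∅∪out(0)=∅
  fail(2) 'dd': from fail(1)=0 chase 'd': 0 ⇒ 1;  out={1}∪out(1)={0,1}
  fail(4) 'aa': from fail(3)=0 chase 'a': 0 ⇒ 3;  out=∅∪out(3)=∅
  fail(10) 'be': from fail(9)=0 chase 'e': 0 ⇒ 0;  out={3}∪out(0)={3}
  fail(5) 'aaa': from fail(4)=3 chase 'a': 3 ⇒ 4;  out=∅∪out(4)=∅
  fail(6) 'aaab': from fail(5)=4 chase 'b': 4→3→0 ⇒ 9;  out=∅∪out(9)=∅
  fail(7) 'aaabb': from fail(6)=9 chase 'b': 9→0 ⇒ 9;  out=∅∪out(9)=∅
  fail(8) 'aaabbe': from fail(7)=9 chase 'e': 9 ⇒ 10;  out={2}∪out(10)={2,3}

Text stream:
[0] read 'd'  n0⇒n1  ** P0@[0:0]
[1] read 'd'  n1⇒n2  ** P0@[1:1],P1@[0:1]
[2] read 'c'  n2⇒n0 ·f
[3] read 'd'  n0⇒n1  ** P0@[3:3]
[4] read 'e'  n1⇒n0 ·f
[5] read 'a'  n0⇒n3
[6] read 'c'  n3⇒n0 ·f
[7] read 'b'  n0⇒n9
[8] read 'e'  n9⇒n10  ** P3@[7:8]
[9] read 'b'  n10⇒n9 ·f
[10] read 'b'  n9⇒n9 ·f
[11] read 'd'  n9⇒n1 ·f  ** P0@[11:11]
[12] read 'b'  n1⇒n9 ·f
[13] read 'e'  n9⇒n10  ** P3@[12:13]
[14] read 'b'  n10⇒n9 ·f
[15] read 'e'  n9⇒n10  ** P3@[14:15]
[16] read 'c'  n10⇒n0 ·f
[17] read 'a'  n0⇒n3
[18] read 'e'  n3⇒n0 ·f
[19] read 'b'  n0⇒n9
[20] read 'e'  n9⇒n10  ** P3@[19:20]
[21] read 'b'  n10⇒n9 ·f
[22] read 'e'  n9⇒n10  ** P3@[21:22]
[23] read 'b'  n10⇒n9 ·f
[24] read 'e'  n9⇒n10  ** P3@[23:24]
[25] read 'e'  n10⇒n0 ·f
[26] read 'a'  n0⇒n3
[27] read 'b'  n3⇒n9 ·f
[28] read 'a'  n9⇒n3 ·f
[29] read 'a'  n3⇒n4
[30] read 'b'  n4⇒n9 ·f
[31] read 'e'  n9⇒n10  ** P3@[30:31]
[32] read 'c'  n10⇒n0 ·f
[33] read 'c'  n0⇒n0
[34] read 'e'  n0⇒n0
[35] read 'e'  n0⇒n0
[36] read 'e'  n0⇒n0
[37] read 'e'  n0⇒n0
[38] read 'b'  n0⇒n9
[39] read 'd'  n9⇒n1 ·f  ** P0@[39:39]
[40] read 'd'  n1⇒n2  ** P0@[40:40],P1@[39:40]
[41] read 'e'  n2⇒n0 ·f
[42] read 'b'  n0⇒n9
[43] read 'a'  n9⇒n3 ·f
[44] read 'd'  n3⇒n1 ·f  ** P0@[44:44]
[45] read 'd'  n1⇒n2  ** P0@[45:45],P1@[44:45]
[46] read 'd'  n2⇒n2 ·f  ** P0@[46:46],P1@[45:46]
[47] read 'b'  n2⇒n9 ·f
[48] read 'e'  n9⇒n10  ** P3@[47:48]

Matches: [[0,0],[1,0],[1,1],[3,0],[8,3],[11,0],[13,3],[15,3],[20,3],[22,3],[24,3],[31,3],[39,0],[40,0],[40,1],[44,0],[45,0],[45,1],[46,0],[46,1],[48,3]]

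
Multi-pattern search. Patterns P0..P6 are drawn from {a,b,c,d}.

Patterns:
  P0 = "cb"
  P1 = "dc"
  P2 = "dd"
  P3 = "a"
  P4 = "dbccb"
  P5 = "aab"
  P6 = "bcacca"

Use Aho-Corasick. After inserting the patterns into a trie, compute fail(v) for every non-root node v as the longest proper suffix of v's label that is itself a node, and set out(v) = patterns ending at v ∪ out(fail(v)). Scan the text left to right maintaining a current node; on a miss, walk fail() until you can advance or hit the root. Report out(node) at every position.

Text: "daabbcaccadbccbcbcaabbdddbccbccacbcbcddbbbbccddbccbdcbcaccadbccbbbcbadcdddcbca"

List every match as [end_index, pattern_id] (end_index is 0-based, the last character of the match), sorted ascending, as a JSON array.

Construct AC machine:
Trie nodes:
  0='ε' goto a→6 b→13 c→1 d→3
  1='c' goto b→2
  2='cb' goto ·  [P0 ends]
  3='d' goto b→7 c→4 d→5
  4='dc' goto ·  [P1 ends]
  5='dd' goto ·  [P2 ends]
  6='a' goto a→11  [P3 ends]
  7='db' goto c→8
  8='dbc' goto c→9
  9='dbcc' goto b→10
  10='dbccb' goto ·  [P4 ends]
  11='aa' goto b→12
  12='aab' goto ·  [P5 ends]
  13='b' goto c→14
  14='bc' goto a→15
  15='bca' goto c→16
  16='bcac' goto c→17
  17='bcacc' goto a→18
  18='bcacca' goto ·  [P6 ends]

BFS fail/out derivation:
  fail(1) 'c': from fail(0)=0 chase 'c': 0 ⇒ 0;  out=∅∪out(0)=∅
  fail(3) 'd': from fail(0)=0 chase 'd': 0 ⇒ 0;  out=∅∪out(0)=∅
  fail(6) 'a': from fail(0)=0 chase 'a': 0 ⇒ 0;  out={3}∪out(0)={3}
  fail(13) 'b': from fail(0)=0 chase 'b': 0 ⇒ 0;  out=∅∪out(0)=∅
  fail(2) 'cb': from fail(1)=0 chase 'b': 0 ⇒ 13;  out={0}∪out(13)={0}
  fail(4) 'dc': from fail(3)=0 chase 'c': 0 ⇒ 1;  out={1}∪out(1)={1}
  fail(5) 'dd': from fail(3)=0 chase 'd': 0 ⇒ 3;  out={2}∪out(3)={2}
  fail(7) 'db': from fail(3)=0 chase 'b': 0 ⇒ 13;  out=∅∪out(13)=∅
  fail(11) 'aa': from fail(6)=0 chase 'a': 0 ⇒ 6;  out=∅∪out(6)={3}
  fail(14) 'bc': from fail(13)=0 chase 'c': 0 ⇒ 1;  out=∅∪out(1)=∅
  fail(8) 'dbc': from fail(7)=13 chase 'c': 13 ⇒ 14;  out=∅∪out(14)=∅
  fail(12) 'aab': from fail(11)=6 chase 'b': 6→0 ⇒ 13;  out={5}∪out(13)={5}
  fail(15) 'bca': from fail(14)=1 chase 'a': 1→0 ⇒ 6;  out=∅∪out(6)={3}
  fail(9) 'dbcc': from fail(8)=14 chase 'c': 14→1→0 ⇒ 1;  out=∅∪out(1)=∅
  fail(16) 'bcac': from fail(15)=6 chase 'c': 6→0 ⇒ 1;  out=∅∪out(1)=∅
  fail(10) 'dbccb': from fail(9)=1 chase 'b': 1 ⇒ 2;  out={4}∪out(2)={0,4}
  fail(17) 'bcacc': from fail(16)=1 chase 'c': 1→0 ⇒ 1;  out=∅∪out(1)=∅
  fail(18) 'bcacca': from fail(17)=1 chase 'a': 1→0 ⇒ 6;  out={6}∪out(6)={3,6}

Run:
i=0 'd': node 0→3
i=1 'a': node 3→6 ·f  → match P3@[1:1]
i=2 'a': node 6→11  → match P3@[2:2]
i=3 'b': node 11→12  → match P5@[1:3]
i=4 'b': node 12→13 ·f
i=5 'c': node 13→14
i=6 'a': node 14→15  → match P3@[6:6]
i=7 'c': node 15→16
i=8 'c': node 16→17
i=9 'a': node 17→18  → match P3@[9:9],P6@[4:9]
i=10 'd': node 18→3 ·f
i=11 'b': node 3→7
i=12 'c': node 7→8
i=13 'c': node 8→9
i=14 'b': node 9→10  → match P0@[13:14],P4@[10:14]
i=15 'c': node 10→14 ·f
i=16 'b': node 14→2 ·f  → match P0@[15:16]
i=17 'c': node 2→14 ·f
i=18 'a': node 14→15  → match P3@[18:18]
i=19 'a': node 15→11 ·f  → match P3@[19:19]
i=20 'b': node 11→12  → match P5@[18:20]
i=21 'b': node 12→13 ·f
i=22 'd': node 13→3 ·f
i=23 'd': node 3→5  → match P2@[22:23]
i=24 'd': node 5→5 ·f  → match P2@[23:24]
i=25 'b': node 5→7 ·f
i=26 'c': node 7→8
i=27 'c': node 8→9
i=28 'b': node 9→10  → match P0@[27:28],P4@[24:28]
i=29 'c': node 10→14 ·f
i=30 'c': node 14→1 ·f
i=31 'a': node 1→6 ·f  → match P3@[31:31]
i=32 'c': node 6→1 ·f
i=33 'b': node 1→2  → match P0@[32:33]
i=34 'c': node 2→14 ·f
i=35 'b': node 14→2 ·f  → match P0@[34:35]
i=36 'c': node 2→14 ·f
i=37 'd': node 14→3 ·f
i=38 'd': node 3→5  → match P2@[37:38]
i=39 'b': node 5→7 ·f
i=40 'b': node 7→13 ·f
i=41 'b': node 13→13 ·f
i=42 'b': node 13→13 ·f
i=43 'c': node 13→14
i=44 'c': node 14→1 ·f
i=45 'd': node 1→3 ·f
i=46 'd': node 3→5  → match P2@[45:46]
i=47 'b': node 5→7 ·f
i=48 'c': node 7→8
i=49 'c': node 8→9
i=50 'b': node 9→10  → match P0@[49:50],P4@[46:50]
i=51 'd': node 10→3 ·f
i=52 'c': node 3→4  → match P1@[51:52]
i=53 'b': node 4→2 ·f  → match P0@[52:53]
i=54 'c': node 2→14 ·f
i=55 'a': node 14→15  → match P3@[55:55]
i=56 'c': node 15→16
i=57 'c': node 16→17
i=58 'a': node 17→18  → match P3@[58:58],P6@[53:58]
i=59 'd': node 18→3 ·f
i=60 'b': node 3→7
i=61 'c': node 7→8
i=62 'c': node 8→9
i=63 'b': node 9→10  → match P0@[62:63],P4@[59:63]
i=64 'b': node 10→13 ·f
i=65 'b': node 13→13 ·f
i=66 'c': node 13→14
i=67 'b': node 14→2 ·f  → match P0@[66:67]
i=68 'a': node 2→6 ·f  → match P3@[68:68]
i=69 'd': node 6→3 ·f
i=70 'c': node 3→4  → match P1@[69:70]
i=71 'd': node 4→3 ·f
i=72 'd': node 3→5  → match P2@[71:72]
i=73 'd': node 5→5 ·f  → match P2@[72:73]
i=74 'c': node 5→4 ·f  → match P1@[73:74]
i=75 'b': node 4→2 ·f  → match P0@[74:75]
i=76 'c': node 2→14 ·f
i=77 'a': node 14→15  → match P3@[77:77]

All matches (sorted): [[1,3],[2,3],[3,5],[6,3],[9,3],[9,6],[14,0],[14,4],[16,0],[18,3],[19,3],[20,5],[23,2],[24,2],[28,0],[28,4],[31,3],[33,0],[35,0],[38,2],[46,2],[50,0],[50,4],[52,1],[53,0],[55,3],[58,3],[58,6],[63,0],[63,4],[67,0],[68,3],[70,1],[72,2],[73,2],[74,1],[75,0],[77,3]]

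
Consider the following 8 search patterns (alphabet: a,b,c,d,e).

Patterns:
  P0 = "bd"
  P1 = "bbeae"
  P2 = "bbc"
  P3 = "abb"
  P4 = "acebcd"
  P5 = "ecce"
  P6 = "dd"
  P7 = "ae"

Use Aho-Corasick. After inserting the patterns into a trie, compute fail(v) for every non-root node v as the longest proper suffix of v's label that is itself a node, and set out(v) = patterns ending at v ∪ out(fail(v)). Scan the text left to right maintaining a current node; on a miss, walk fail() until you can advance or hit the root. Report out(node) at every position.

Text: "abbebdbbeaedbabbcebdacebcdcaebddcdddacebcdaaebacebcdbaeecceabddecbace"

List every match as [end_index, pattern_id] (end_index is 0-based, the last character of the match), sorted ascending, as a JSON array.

Build:
Trie nodes:
  n0 'ε': a→8 b→1 d→20 e→16
  n1 'b': b→3 d→2
  n2 'bd': ·  ←P0
  n3 'bb': c→7 e→4
  n4 'bbe': a→5
  n5 'bbea': e→6
  n6 'bbeae': ·  ←P1
  n7 'bbc': ·  ←P2
  n8 'a': b→9 c→11 e→22
  n9 'ab': b→10
  n10 'abb': ·  ←P3
  n11 'ac': e→12
  n12 'ace': b→13
  n13 'aceb': c→14
  n14 'acebc': d→15
  n15 'acebcd': ·  ←P4
  n16 'e': c→17
  n17 'ec': c→18
  n18 'ecc': e→19
  n19 'ecce': ·  ←P5
  n20 'd': d→21
  n21 'dd': ·  ←P6
  n22 'ae': ·  ←P7

Failure links (BFS by depth):
  fail(1) 'b': from fail(0)=0 chase 'b': 0 ⇒ 0;  out=∅∪out(0)=∅
  fail(8) 'a': from fail(0)=0 chase 'a': 0 ⇒ 0;  out=∅∪out(0)=∅
  fail(16) 'e': from fail(0)=0 chase 'e': 0 ⇒ 0;  out=∅∪out(0)=∅
  fail(20) 'd': from fail(0)=0 chase 'd': 0 ⇒ 0;  out=∅∪out(0)=∅
  fail(2) 'bd': from fail(1)=0 chase 'd': 0 ⇒ 20;  out={0}∪out(20)={0}
  fail(3) 'bb': from fail(1)=0 chase 'b': 0 ⇒ 1;  out=∅∪out(1)=∅
  fail(9) 'ab': from fail(8)=0 chase 'b': 0 ⇒ 1;  out=∅∪out(1)=∅
  fail(11) 'ac': from fail(8)=0 chase 'c': 0 ⇒ 0;  out=∅∪out(0)=∅
  fail(17) 'ec': from fail(16)=0 chase 'c': 0 ⇒ 0;  out=∅∪out(0)=∅
  fail(21) 'dd': from fail(20)=0 chase 'd': 0 ⇒ 20;  out={6}∪out(20)={6}
  fail(22) 'ae': from fail(8)=0 chase 'e': 0 ⇒ 16;  out={7}∪out(16)={7}
  fail(4) 'bbe': from fail(3)=1 chase 'e': 1→0 ⇒ 16;  out=∅∪out(16)=∅
  fail(7) 'bbc': from fail(3)=1 chase 'c': 1→0 ⇒ 0;  out={2}∪out(0)={2}
  fail(10) 'abb': from fail(9)=1 chase 'b': 1 ⇒ 3;  out={3}∪out(3)={3}
  fail(12) 'ace': from fail(11)=0 chase 'e': 0 ⇒ 16;  out=∅∪out(16)=∅
  fail(18) 'ecc': from fail(17)=0 chase 'c': 0 ⇒ 0;  out=∅∪out(0)=∅
  fail(5) 'bbea': from fail(4)=16 chase 'a': 16→0 ⇒ 8;  out=∅∪out(8)=∅
  fail(13) 'aceb': from fail(12)=16 chase 'b': 16→0 ⇒ 1;  out=∅∪out(1)=∅
  fail(19) 'ecce': from fail(18)=0 chase 'e': 0 ⇒ 16;  out={5}∪out(16)={5}
  fail(6) 'bbeae': from fail(5)=8 chase 'e': 8 ⇒ 22;  out={1}∪out(22)={1,7}
  fail(14) 'acebc': from fail(13)=1 chase 'c': 1→0 ⇒ 0;  out=∅∪out(0)=∅
  fail(15) 'acebcd': from fail(14)=0 chase 'd': 0 ⇒ 20;  out={4}∪out(20)={4}

Run:
i=0 'a': node 0→8
i=1 'b': node 8→9
i=2 'b': node 9→10  → match P3@[0:2]
i=3 'e': node 10→4 (via fail)
i=4 'b': node 4→1 (via fail)
i=5 'd': node 1→2  → match P0@[4:5]
i=6 'b': node 2→1 (via fail)
i=7 'b': node 1→3
i=8 'e': node 3→4
i=9 'a': node 4→5
i=10 'e': node 5→6  → match P1@[6:10],P7@[9:10]
i=11 'd': node 6→20 (via fail)
i=12 'b': node 20→1 (via fail)
i=13 'a': node 1→8 (via fail)
i=14 'b': node 8→9
i=15 'b': node 9→10  → match P3@[13:15]
i=16 'c': node 10→7 (via fail)  → match P2@[14:16]
i=17 'e': node 7→16 (via fail)
i=18 'b': node 16→1 (via fail)
i=19 'd': node 1→2  → match P0@[18:19]
i=20 'a': node 2→8 (via fail)
i=21 'c': node 8→11
i=22 'e': node 11→12
i=23 'b': node 12→13
i=24 'c': node 13→14
i=25 'd': node 14→15  → match P4@[20:25]
i=26 'c': node 15→0 (via fail)
i=27 'a': node 0→8
i=28 'e': node 8→22  → match P7@[27:28]
i=29 'b': node 22→1 (via fail)
i=30 'd': node 1→2  → match P0@[29:30]
i=31 'd': node 2→21 (via fail)  → match P6@[30:31]
i=32 'c': node 21→0 (via fail)
i=33 'd': node 0→20
i=34 'd': node 20→21  → match P6@[33:34]
i=35 'd': node 21→21 (via fail)  → match P6@[34:35]
i=36 'a': node 21→8 (via fail)
i=37 'c': node 8→11
i=38 'e': node 11→12
i=39 'b': node 12→13
i=40 'c': node 13→14
i=41 'd': node 14→15  → match P4@[36:41]
i=42 'a': node 15→8 (via fail)
i=43 'a': node 8→8 (via fail)
i=44 'e': node 8→22  → match P7@[43:44]
i=45 'b': node 22→1 (via fail)
i=46 'a': node 1→8 (via fail)
i=47 'c': node 8→11
i=48 'e': node 11→12
i=49 'b': node 12→13
i=50 'c': node 13→14
i=51 'd': node 14→15  → match P4@[46:51]
i=52 'b': node 15→1 (via fail)
i=53 'a': node 1→8 (via fail)
i=54 'e': node 8→22  → match P7@[53:54]
i=55 'e': node 22→16 (via fail)
i=56 'c': node 16→17
i=57 'c': node 17→18
i=58 'e': node 18→19  → match P5@[55:58]
i=59 'a': node 19→8 (via fail)
i=60 'b': node 8→9
i=61 'd': node 9→2 (via fail)  → match P0@[60:61]
i=62 'd': node 2→21 (via fail)  → match P6@[61:62]
i=63 'e': node 21→16 (via fail)
i=64 'c': node 16→17
i=65 'b': node 17→1 (via fail)
i=66 'a': node 1→8 (via fail)
i=67 'c': node 8→11
i=68 'e': node 11→12

Result: [[2,3],[5,0],[10,1],[10,7],[15,3],[16,2],[19,0],[25,4],[28,7],[30,0],[31,6],[34,6],[35,6],[41,4],[44,7],[51,4],[54,7],[58,5],[61,0],[62,6]]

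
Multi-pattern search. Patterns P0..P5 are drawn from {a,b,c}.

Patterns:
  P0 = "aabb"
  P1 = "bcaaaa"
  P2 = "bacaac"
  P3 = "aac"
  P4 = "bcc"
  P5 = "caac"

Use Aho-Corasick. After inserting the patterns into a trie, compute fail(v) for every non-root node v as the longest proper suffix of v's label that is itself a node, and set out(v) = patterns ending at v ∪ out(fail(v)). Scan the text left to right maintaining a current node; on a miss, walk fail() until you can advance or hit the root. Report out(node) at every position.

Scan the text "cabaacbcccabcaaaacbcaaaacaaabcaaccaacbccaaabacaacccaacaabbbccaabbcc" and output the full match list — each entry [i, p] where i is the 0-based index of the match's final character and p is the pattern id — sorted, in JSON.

Build:
Trie (insert patterns):
  0='ε' goto a→1 b→5 c→18
  1='a' goto a→2
  2='aa' goto b→3 c→16
  3='aab' goto b→4
  4='aabb' goto ·  [P0 ends]
  5='b' goto a→11 c→6
  6='bc' goto a→7 c→17
  7='bca' goto a→8
  8='bcaa' goto a→9
  9='bcaaa' goto a→10
  10='bcaaaa' goto ·  [P1 ends]
  11='ba' goto c→12
  12='bac' goto a→13
  13='baca' goto a→14
  14='bacaa' goto c→15
  15='bacaac' goto ·  [P2 ends]
  16='aac' goto ·  [P3 ends]
  17='bcc' goto ·  [P4 ends]
  18='c' goto a→19
  19='ca' goto a→20
  20='caa' goto c→21
  21='caac' goto ·  [P5 ends]

Failure links (BFS by depth):
  n1('a'): parent n0 fail=0; on 'a' 0 → fail=0;  out ∅∪∅=∅
  n5('b'): parent n0 fail=0; on 'b' 0 → fail=0;  out ∅∪∅=∅
  n18('c'): parent n0 fail=0; on 'c' 0 → fail=0;  out ∅∪∅=∅
  n2('aa'): parent n1 fail=0; on 'a' 0 → fail=1;  out ∅∪∅=∅
  n6('bc'): parent n5 fail=0; on 'c' 0 → fail=18;  out ∅∪∅=∅
  n11('ba'): parent n5 fail=0; on 'a' 0 → fail=1;  out ∅∪∅=∅
  n19('ca'): parent n18 fail=0; on 'a' 0 → fail=1;  out ∅∪∅=∅
  n3('aab'): parent n2 fail=1; on 'b' 1→0 → fail=5;  out ∅∪∅=∅
  n7('bca'): parent n6 fail=18; on 'a' 18 → fail=19;  out ∅∪∅=∅
  n12('bac'): parent n11 fail=1; on 'c' 1→0 → fail=18;  out ∅∪∅=∅
  n16('aac'): parent n2 fail=1; on 'c' 1→0 → fail=18;  out {3}∪∅={3}
  n17('bcc'): parent n6 fail=18; on 'c' 18→0 → fail=18;  out {4}∪∅={4}
  n20('caa'): parent n19 fail=1; on 'a' 1 → fail=2;  out ∅∪∅=∅
  n4('aabb'): parent n3 fail=5; on 'b' 5→0 → fail=5;  out {0}∪∅={0}
  n8('bcaa'): parent n7 fail=19; on 'a' 19 → fail=20;  out ∅∪∅=∅
  n13('baca'): parent n12 fail=18; on 'a' 18 → fail=19;  out ∅∪∅=∅
  n21('caac'): parent n20 fail=2; on 'c' 2 → fail=16;  out {5}∪{3}={3,5}
  n9('bcaaa'): parent n8 fail=20; on 'a' 20→2→1 → fail=2;  out ∅∪∅=∅
  n14('bacaa'): parent n13 fail=19; on 'a' 19 → fail=20;  out ∅∪∅=∅
  n10('bcaaaa'): parent n9 fail=2; on 'a' 2→1 → fail=2;  out {1}∪∅={1}
  n15('bacaac'): parent n14 fail=20; on 'c' 20 → fail=21;  out {2}∪{3,5}={2,3,5}

Run:
[0] read 'c'  n0⇒n18
[1] read 'a'  n18⇒n19
[2] read 'b'  n19⇒n5 ·f
[3] read 'a'  n5⇒n11
[4] read 'a'  n11⇒n2 ·f
[5] read 'c'  n2⇒n16  emit P3@[3:5]
[6] read 'b'  n16⇒n5 ·f
[7] read 'c'  n5⇒n6
[8] read 'c'  n6⇒n17  emit P4@[6:8]
[9] read 'c'  n17⇒n18 ·f
[10] read 'a'  n18⇒n19
[11] read 'b'  n19⇒n5 ·f
[12] read 'c'  n5⇒n6
[13] read 'a'  n6⇒n7
[14] read 'a'  n7⇒n8
[15] read 'a'  n8⇒n9
[16] read 'a'  n9⇒n10  emit P1@[11:16]
[17] read 'c'  n10⇒n16 ·f  emit P3@[15:17]
[18] read 'b'  n16⇒n5 ·f
[19] read 'c'  n5⇒n6
[20] read 'a'  n6⇒n7
[21] read 'a'  n7⇒n8
[22] read 'a'  n8⇒n9
[23] read 'a'  n9⇒n10  emit P1@[18:23]
[24] read 'c'  n10⇒n16 ·f  emit P3@[22:24]
[25] read 'a'  n16⇒n19 ·f
[26] read 'a'  n19⇒n20
[27] read 'a'  n20⇒n2 ·f
[28] read 'b'  n2⇒n3
[29] read 'c'  n3⇒n6 ·f
[30] read 'a'  n6⇒n7
[31] read 'a'  n7⇒n8
[32] read 'c'  n8⇒n21 ·f  emit P3@[30:32],P5@[29:32]
[33] read 'c'  n21⇒n18 ·f
[34] read 'a'  n18⇒n19
[35] read 'a'  n19⇒n20
[36] read 'c'  n20⇒n21  emit P3@[34:36],P5@[33:36]
[37] read 'b'  n21⇒n5 ·f
[38] read 'c'  n5⇒n6
[39] read 'c'  n6⇒n17  emit P4@[37:39]
[40] read 'a'  n17⇒n19 ·f
[41] read 'a'  n19⇒n20
[42] read 'a'  n20⇒n2 ·f
[43] read 'b'  n2⇒n3
[44] read 'a'  n3⇒n11 ·f
[45] read 'c'  n11⇒n12
[46] read 'a'  n12⇒n13
[47] read 'a'  n13⇒n14
[48] read 'c'  n14⇒n15  emit P2@[43:48],P3@[46:48],P5@[45:48]
[49] read 'c'  n15⇒n18 ·f
[50] read 'c'  n18⇒n18 ·f
[51] read 'a'  n18⇒n19
[52] read 'a'  n19⇒n20
[53] read 'c'  n20⇒n21  emit P3@[51:53],P5@[50:53]
[54] read 'a'  n21⇒n19 ·f
[55] read 'a'  n19⇒n20
[56] read 'b'  n20⇒n3 ·f
[57] read 'b'  n3⇒n4  emit P0@[54:57]
[58] read 'b'  n4⇒n5 ·f
[59] read 'c'  n5⇒n6
[60] read 'c'  n6⇒n17  emit P4@[58:60]
[61] read 'a'  n17⇒n19 ·f
[62] read 'a'  n19⇒n20
[63] read 'b'  n20⇒n3 ·f
[64] read 'b'  n3⇒n4  emit P0@[61:64]
[65] read 'c'  n4⇒n6 ·f
[66] read 'c'  n6⇒n17  emit P4@[64:66]

Matches: [[5,3],[8,4],[16,1],[17,3],[23,1],[24,3],[32,3],[32,5],[36,3],[36,5],[39,4],[48,2],[48,3],[48,5],[53,3],[53,5],[57,0],[60,4],[64,0],[66,4]]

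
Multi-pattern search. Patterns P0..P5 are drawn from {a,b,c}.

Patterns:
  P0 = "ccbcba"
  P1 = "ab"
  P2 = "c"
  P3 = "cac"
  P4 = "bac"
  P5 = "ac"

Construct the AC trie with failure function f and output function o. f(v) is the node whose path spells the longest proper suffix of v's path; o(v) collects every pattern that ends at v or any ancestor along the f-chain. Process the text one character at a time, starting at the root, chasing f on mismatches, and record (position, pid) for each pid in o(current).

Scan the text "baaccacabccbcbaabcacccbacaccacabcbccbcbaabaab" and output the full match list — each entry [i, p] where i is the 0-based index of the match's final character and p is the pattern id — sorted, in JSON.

Build automaton:
Trie (insert patterns):
  n0 'ε': a→7 b→11 c→1
  n1 'c': a→9 c→2  [P2 ends]
  n2 'cc': b→3
  n3 'ccb': c→4
  n4 'ccbc': b→5
  n5 'ccbcb': a→6
  n6 'ccbcba': ·  [P0 ends]
  n7 'a': b→8 c→14
  n8 'ab': ·  [P1 ends]
  n9 'ca': c→10
  n10 'cac': ·  [P3 ends]
  n11 'b': a→12
  n12 'ba': c→13
  n13 'bac': ·  [P4 ends]
  n14 'ac': ·  [P5 ends]

BFS fail/out derivation:
  fail(1) 'c': from fail(0)=0 chase 'c': 0 ⇒ 0;  out={2}∪out(0)={2}
  fail(7) 'a': from fail(0)=0 chase 'a': 0 ⇒ 0;  out=∅∪out(0)=∅
  fail(11) 'b': from fail(0)=0 chase 'b': 0 ⇒ 0;  out=∅∪out(0)=∅
  fail(2) 'cc': from fail(1)=0 chase 'c': 0 ⇒ 1;  out=∅∪out(1)={2}
  fail(8) 'ab': from fail(7)=0 chase 'b': 0 ⇒ 11;  out={1}∪out(11)={1}
  fail(9) 'ca': from fail(1)=0 chase 'a': 0 ⇒ 7;  out=∅∪out(7)=∅
  fail(12) 'ba': from fail(11)=0 chase 'a': 0 ⇒ 7;  out=∅∪out(7)=∅
  fail(14) 'ac': from fail(7)=0 chase 'c': 0 ⇒ 1;  out={5}∪out(1)={2,5}
  fail(3) 'ccb': from fail(2)=1 chase 'b': 1→0 ⇒ 11;  out=∅∪out(11)=∅
  fail(10) 'cac': from fail(9)=7 chase 'c': 7 ⇒ 14;  out={3}∪out(14)={2,3,5}
  fail(13) 'bac': from fail(12)=7 chase 'c': 7 ⇒ 14;  out={4}∪out(14)={2,4,5}
  fail(4) 'ccbc': from fail(3)=11 chase 'c': 11→0 ⇒ 1;  out=∅∪out(1)={2}
  fail(5) 'ccbcb': from fail(4)=1 chase 'b': 1→0 ⇒ 11;  out=∅∪out(11)=∅
  fail(6) 'ccbcba': from fail(5)=11 chase 'a': 11 ⇒ 12;  out={0}∪out(12)={0}

Text stream:
[0] read 'b'  n0⇒n11
[1] read 'a'  n11⇒n12
[2] read 'a'  n12⇒n7 ·f
[3] read 'c'  n7⇒n14  emit P2@[3:3],P5@[2:3]
[4] read 'c'  n14⇒n2 ·f  emit P2@[4:4]
[5] read 'a'  n2⇒n9 ·f
[6] read 'c'  n9⇒n10  emit P2@[6:6],P3@[4:6],P5@[5:6]
[7] read 'a'  n10⇒n9 ·f
[8] read 'b'  n9⇒n8 ·f  emit P1@[7:8]
[9] read 'c'  n8⇒n1 ·f  emit P2@[9:9]
[10] read 'c'  n1⇒n2  emit P2@[10:10]
[11] read 'b'  n2⇒n3
[12] read 'c'  n3⇒n4  emit P2@[12:12]
[13] read 'b'  n4⇒n5
[14] read 'a'  n5⇒n6  emit P0@[9:14]
[15] read 'a'  n6⇒n7 ·f
[16] read 'b'  n7⇒n8  emit P1@[15:16]
[17] read 'c'  n8⇒n1 ·f  emit P2@[17:17]
[18] read 'a'  n1⇒n9
[19] read 'c'  n9⇒n10  emit P2@[19:19],P3@[17:19],P5@[18:19]
[20] read 'c'  n10⇒n2 ·f  emit P2@[20:20]
[21] read 'c'  n2⇒n2 ·f  emit P2@[21:21]
[22] read 'b'  n2⇒n3
[23] read 'a'  n3⇒n12 ·f
[24] read 'c'  n12⇒n13  emit P2@[24:24],P4@[22:24],P5@[23:24]
[25] read 'a'  n13⇒n9 ·f
[26] read 'c'  n9⇒n10  emit P2@[26:26],P3@[24:26],P5@[25:26]
[27] read 'c'  n10⇒n2 ·f  emit P2@[27:27]
[28] read 'a'  n2⇒n9 ·f
[29] read 'c'  n9⇒n10  emit P2@[29:29],P3@[27:29],P5@[28:29]
[30] read 'a'  n10⇒n9 ·f
[31] read 'b'  n9⇒n8 ·f  emit P1@[30:31]
[32] read 'c'  n8⇒n1 ·f  emit P2@[32:32]
[33] read 'b'  n1⇒n11 ·f
[34] read 'c'  n11⇒n1 ·f  emit P2@[34:34]
[35] read 'c'  n1⇒n2  emit P2@[35:35]
[36] read 'b'  n2⇒n3
[37] read 'c'  n3⇒n4  emit P2@[37:37]
[38] read 'b'  n4⇒n5
[39] read 'a'  n5⇒n6  emit P0@[34:39]
[40] read 'a'  n6⇒n7 ·f
[41] read 'b'  n7⇒n8  emit P1@[40:41]
[42] read 'a'  n8⇒n12 ·f
[43] read 'a'  n12⇒n7 ·f
[44] read 'b'  n7⇒n8  emit P1@[43:44]

Result: [[3,2],[3,5],[4,2],[6,2],[6,3],[6,5],[8,1],[9,2],[10,2],[12,2],[14,0],[16,1],[17,2],[19,2],[19,3],[19,5],[20,2],[21,2],[24,2],[24,4],[24,5],[26,2],[26,3],[26,5],[27,2],[29,2],[29,3],[29,5],[31,1],[32,2],[34,2],[35,2],[37,2],[39,0],[41,1],[44,1]]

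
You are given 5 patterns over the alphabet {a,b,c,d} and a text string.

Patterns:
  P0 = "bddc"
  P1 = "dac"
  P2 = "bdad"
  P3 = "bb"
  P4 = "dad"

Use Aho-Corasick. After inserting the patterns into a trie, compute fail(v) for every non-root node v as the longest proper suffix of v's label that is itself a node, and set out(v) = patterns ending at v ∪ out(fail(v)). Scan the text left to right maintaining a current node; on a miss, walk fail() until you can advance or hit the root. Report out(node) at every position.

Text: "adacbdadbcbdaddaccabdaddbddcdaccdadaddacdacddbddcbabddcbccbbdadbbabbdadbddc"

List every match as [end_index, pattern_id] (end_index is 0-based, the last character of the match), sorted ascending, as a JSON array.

Construct AC machine:
Trie nodes:
  0='ε' goto b→1 d→5
  1='b' goto b→10 d→2
  2='bd' goto a→8 d→3
  3='bdd' goto c→4
  4='bddc' goto ·  ←P0
  5='d' goto a→6
  6='da' goto c→7 d→11
  7='dac' goto ·  ←P1
  8='bda' goto d→9
  9='bdad' goto ·  ←P2
  10='bb' goto ·  ←P3
  11='dad' goto ·  ←P4

Failure links (BFS by depth):
  n1('b'): parent n0 fail=0; on 'b' 0 → fail=0;  out ∅∪∅=∅
  n5('d'): parent n0 fail=0; on 'd' 0 → fail=0;  out ∅∪∅=∅
  n2('bd'): parent n1 fail=0; on 'd' 0 → fail=5;  out ∅∪∅=∅
  n6('da'): parent n5 fail=0; on 'a' 0 → fail=0;  out ∅∪∅=∅
  n10('bb'): parent n1 fail=0; on 'b' 0 → fail=1;  out {3}∪∅={3}
  n3('bdd'): parent n2 fail=5; on 'd' 5→0 → fail=5;  out ∅∪∅=∅
  n7('dac'): parent n6 fail=0; on 'c' 0 → fail=0;  out {1}∪∅={1}
  n8('bda'): parent n2 fail=5; on 'a' 5 → fail=6;  out ∅∪∅=∅
  n11('dad'): parent n6 fail=0; on 'd' 0 → fail=5;  out {4}∪∅={4}
  n4('bddc'): parent n3 fail=5; on 'c' 5→0 → fail=0;  out {0}∪∅={0}
  n9('bdad'): parent n8 fail=6; on 'd' 6 → fail=11;  out {2}∪{4}={2,4}

Text stream:
[0] read 'a'  n0⇒n0
[1] read 'd'  n0⇒n5
[2] read 'a'  n5⇒n6
[3] read 'c'  n6⇒n7  emit P1@[1:3]
[4] read 'b'  n7⇒n1 (via fail)
[5] read 'd'  n1⇒n2
[6] read 'a'  n2⇒n8
[7] read 'd'  n8⇒n9  emit P2@[4:7],P4@[5:7]
[8] read 'b'  n9⇒n1 (via fail)
[9] read 'c'  n1⇒n0 (via fail)
[10] read 'b'  n0⇒n1
[11] read 'd'  n1⇒n2
[12] read 'a'  n2⇒n8
[13] read 'd'  n8⇒n9  emit P2@[10:13],P4@[11:13]
[14] read 'd'  n9⇒n5 (via fail)
[15] read 'a'  n5⇒n6
[16] read 'c'  n6⇒n7  emit P1@[14:16]
[17] read 'c'  n7⇒n0 (via fail)
[18] read 'a'  n0⇒n0
[19] read 'b'  n0⇒n1
[20] read 'd'  n1⇒n2
[21] read 'a'  n2⇒n8
[22] read 'd'  n8⇒n9  emit P2@[19:22],P4@[20:22]
[23] read 'd'  n9⇒n5 (via fail)
[24] read 'b'  n5⇒n1 (via fail)
[25] read 'd'  n1⇒n2
[26] read 'd'  n2⇒n3
[27] read 'c'  n3⇒n4  emit P0@[24:27]
[28] read 'd'  n4⇒n5 (via fail)
[29] read 'a'  n5⇒n6
[30] read 'c'  n6⇒n7  emit P1@[28:30]
[31] read 'c'  n7⇒n0 (via fail)
[32] read 'd'  n0⇒n5
[33] read 'a'  n5⇒n6
[34] read 'd'  n6⇒n11  emit P4@[32:34]
[35] read 'a'  n11⇒n6 (via fail)
[36] read 'd'  n6⇒n11  emit P4@[34:36]
[37] read 'd'  n11⇒n5 (via fail)
[38] read 'a'  n5⇒n6
[39] read 'c'  n6⇒n7  emit P1@[37:39]
[40] read 'd'  n7⇒n5 (via fail)
[41] read 'a'  n5⇒n6
[42] read 'c'  n6⇒n7  emit P1@[40:42]
[43] read 'd'  n7⇒n5 (via fail)
[44] read 'd'  n5⇒n5 (via fail)
[45] read 'b'  n5⇒n1 (via fail)
[46] read 'd'  n1⇒n2
[47] read 'd'  n2⇒n3
[48] read 'c'  n3⇒n4  emit P0@[45:48]
[49] read 'b'  n4⇒n1 (via fail)
[50] read 'a'  n1⇒n0 (via fail)
[51] read 'b'  n0⇒n1
[52] read 'd'  n1⇒n2
[53] read 'd'  n2⇒n3
[54] read 'c'  n3⇒n4  emit P0@[51:54]
[55] read 'b'  n4⇒n1 (via fail)
[56] read 'c'  n1⇒n0 (via fail)
[57] read 'c'  n0⇒n0
[58] read 'b'  n0⇒n1
[59] read 'b'  n1⇒n10  emit P3@[58:59]
[60] read 'd'  n10⇒n2 (via fail)
[61] read 'a'  n2⇒n8
[62] read 'd'  n8⇒n9  emit P2@[59:62],P4@[60:62]
[63] read 'b'  n9⇒n1 (via fail)
[64] read 'b'  n1⇒n10  emit P3@[63:64]
[65] read 'a'  n10⇒n0 (via fail)
[66] read 'b'  n0⇒n1
[67] read 'b'  n1⇒n10  emit P3@[66:67]
[68] read 'd'  n10⇒n2 (via fail)
[69] read 'a'  n2⇒n8
[70] read 'd'  n8⇒n9  emit P2@[67:70],P4@[68:70]
[71] read 'b'  n9⇒n1 (via fail)
[72] read 'd'  n1⇒n2
[73] read 'd'  n2⇒n3
[74] read 'c'  n3⇒n4  emit P0@[71:74]

Result: [[3,1],[7,2],[7,4],[13,2],[13,4],[16,1],[22,2],[22,4],[27,0],[30,1],[34,4],[36,4],[39,1],[42,1],[48,0],[54,0],[59,3],[62,2],[62,4],[64,3],[67,3],[70,2],[70,4],[74,0]]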